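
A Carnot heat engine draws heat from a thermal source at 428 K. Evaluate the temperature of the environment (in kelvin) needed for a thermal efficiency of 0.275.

From η = 1 − T_C/T_H, T_C = T_H·(1 − η) = 428.00 × (1 − 0.275) = 310 K.

T_C ≈ 310 K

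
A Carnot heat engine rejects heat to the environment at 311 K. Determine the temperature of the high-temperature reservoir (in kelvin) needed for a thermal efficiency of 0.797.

T_H ≈ 1530 K

From η = 1 − T_C/T_H, solving for T_H gives T_H = T_C/(1 − η) = 311.00/(1 − 0.797) = 1530 K.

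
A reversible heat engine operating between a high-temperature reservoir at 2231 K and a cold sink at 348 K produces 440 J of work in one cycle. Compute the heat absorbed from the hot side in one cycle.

Q_H ≈ 521.3 J

Carnot efficiency: η = 1 − T_C/T_H = 1 − 348.00/2231.00 = 0.8440.
Q_H = W/η = 440/0.8440 = 521.3 J.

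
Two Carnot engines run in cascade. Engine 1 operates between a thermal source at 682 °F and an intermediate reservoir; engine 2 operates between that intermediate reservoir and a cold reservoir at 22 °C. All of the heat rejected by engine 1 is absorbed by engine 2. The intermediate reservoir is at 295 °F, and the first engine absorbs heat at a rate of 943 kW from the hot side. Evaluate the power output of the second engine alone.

T_H = 682 °F → (682 − 32) × 5/9 = 361.11 °C = 634.26 K.
T_C = 22 °C → 22 + 273.15 = 295.15 K.
T_m = 295 °F → (295 − 32) × 5/9 = 146.11 °C = 419.26 K.
Heat entering the second stage: Q_m = Q_H·(T_m/T_H) = 943 × 419.26/634.26 = 623.3 kW.
Second-stage efficiency η₂ = 1 − T_C/T_m = 1 − 295.15/419.26 = 0.2960, so W₂ = η₂·Q_m = 184.5 kW.

Ẇ₂ ≈ 184.5 kW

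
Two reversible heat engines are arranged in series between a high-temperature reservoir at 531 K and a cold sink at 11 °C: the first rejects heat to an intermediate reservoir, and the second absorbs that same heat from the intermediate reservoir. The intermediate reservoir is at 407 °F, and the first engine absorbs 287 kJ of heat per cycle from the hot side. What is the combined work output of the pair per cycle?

T_C = 11 °C → 11 + 273.15 = 284.15 K.
Two reversible stages in series are equivalent to a single Carnot engine between T_H and T_C, so η_total = 1 − T_C/T_H = 1 − 284.15/531.00 = 0.4649.
W_total = η_total · Q_H = 0.4649 × 287 = 133 kJ.

W_total ≈ 133 kJ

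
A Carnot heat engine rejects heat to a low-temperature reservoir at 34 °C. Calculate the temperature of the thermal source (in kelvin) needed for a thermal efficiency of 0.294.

T_C = 34 °C → 34 + 273.15 = 307.15 K.
From η = 1 − T_C/T_H, solving for T_H gives T_H = T_C/(1 − η) = 307.15/(1 − 0.294) = 435.1 K.

T_H ≈ 435.1 K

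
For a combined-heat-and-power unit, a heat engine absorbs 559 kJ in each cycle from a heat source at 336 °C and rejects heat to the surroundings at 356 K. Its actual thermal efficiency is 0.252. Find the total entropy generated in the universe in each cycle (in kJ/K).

ΔS_univ ≈ 0.257 kJ/K

T_H = 336 °C → 336 + 273.15 = 609.15 K.
W = η·Q_H = 0.252 × 559 = 140.9 kJ, so Q_C = Q_H − W = 418.1 kJ.
The hot reservoir loses entropy Q_H/T_H = 559/609.15 = 0.9177 kJ/K; the cold reservoir gains Q_C/T_C = 418.1/356.00 = 1.175 kJ/K.
ΔS_univ = −Q_H/T_H + Q_C/T_C = 0.257 kJ/K (> 0, since η = 0.252 < η_Carnot = 0.416).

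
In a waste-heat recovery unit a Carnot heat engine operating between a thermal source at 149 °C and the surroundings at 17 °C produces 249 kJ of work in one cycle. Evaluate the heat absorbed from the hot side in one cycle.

T_H = 149 °C → 149 + 273.15 = 422.15 K.
T_C = 17 °C → 17 + 273.15 = 290.15 K.
Since the cycle is reversible, η = 1 − T_C/T_H = 1 − 290.15/422.15 = 0.3127.
Q_H = W/η = 249/0.3127 = 796 kJ.

Q_H ≈ 796 kJ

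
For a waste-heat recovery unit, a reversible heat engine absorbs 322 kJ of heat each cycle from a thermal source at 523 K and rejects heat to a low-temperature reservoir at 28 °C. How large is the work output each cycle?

W ≈ 136.6 kJ

T_C = 28 °C → 28 + 273.15 = 301.15 K.
For a reversible engine, η = 1 − T_C/T_H = 1 − 301.15/523.00 = 0.4242.
W = η·Q_H = 0.4242 × 322 = 136.6 kJ.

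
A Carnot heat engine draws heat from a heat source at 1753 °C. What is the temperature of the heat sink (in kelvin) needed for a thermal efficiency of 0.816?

T_C ≈ 373 K

T_H = 1753 °C → 1753 + 273.15 = 2026.15 K.
From η = 1 − T_C/T_H, T_C = T_H·(1 − η) = 2026.15 × (1 − 0.816) = 373 K.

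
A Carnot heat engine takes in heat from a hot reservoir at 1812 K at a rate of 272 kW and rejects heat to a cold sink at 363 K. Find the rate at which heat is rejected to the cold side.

Q̇_C ≈ 54.5 kW

For a reversible engine, η = 1 − T_C/T_H = 1 − 363.00/1812.00 = 0.7997.
For a reversible cycle Q_C/Q_H = T_C/T_H, so Q_C = 272 × 363.00/1812.00 = 54.5 kW.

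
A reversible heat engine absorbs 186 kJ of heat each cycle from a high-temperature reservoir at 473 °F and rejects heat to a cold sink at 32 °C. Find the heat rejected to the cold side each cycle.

T_H = 473 °F → (473 − 32) × 5/9 = 245.00 °C = 518.15 K.
T_C = 32 °C → 32 + 273.15 = 305.15 K.
The Carnot efficiency is η = 1 − T_C/T_H = 1 − 305.15/518.15 = 0.4111.
For a reversible cycle Q_C/Q_H = T_C/T_H, so Q_C = 186 × 305.15/518.15 = 109.5 kJ.

Q_C ≈ 109.5 kJ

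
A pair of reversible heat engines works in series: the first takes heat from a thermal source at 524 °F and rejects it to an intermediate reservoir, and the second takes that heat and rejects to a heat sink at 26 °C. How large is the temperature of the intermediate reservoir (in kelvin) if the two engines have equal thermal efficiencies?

T_H = 524 °F → (524 − 32) × 5/9 = 273.33 °C = 546.48 K.
T_C = 26 °C → 26 + 273.15 = 299.15 K.
Equal efficiencies require 1 − T_m/T_H = 1 − T_C/T_m, i.e. T_m/T_H = T_C/T_m, so T_m = √(T_H·T_C) = √(546.48 × 299.15) = 404.3 K.

T_m ≈ 404.3 K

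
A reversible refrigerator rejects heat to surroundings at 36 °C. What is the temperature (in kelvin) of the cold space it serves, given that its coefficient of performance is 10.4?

T_C ≈ 282 K

T_H = 36 °C → 36 + 273.15 = 309.15 K.
COP_R = T_C/(T_H − T_C) ⇒ T_C = T_H·COP_R/(1 + COP_R) = 309.15 × 10.4/(1 + 10.4) = 282 K.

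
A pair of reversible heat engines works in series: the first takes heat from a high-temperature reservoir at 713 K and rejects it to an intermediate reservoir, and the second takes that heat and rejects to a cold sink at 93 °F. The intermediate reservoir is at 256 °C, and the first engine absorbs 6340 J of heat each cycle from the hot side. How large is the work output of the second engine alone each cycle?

T_C = 93 °F → (93 − 32) × 5/9 = 33.89 °C = 307.04 K.
T_m = 256 °C → 256 + 273.15 = 529.15 K.
Heat entering the second stage: Q_m = Q_H·(T_m/T_H) = 6340 × 529.15/713.00 = 4710 J.
Second-stage efficiency η₂ = 1 − T_C/T_m = 1 − 307.04/529.15 = 0.4198, so W₂ = η₂·Q_m = 1980 J.

W₂ ≈ 1980 J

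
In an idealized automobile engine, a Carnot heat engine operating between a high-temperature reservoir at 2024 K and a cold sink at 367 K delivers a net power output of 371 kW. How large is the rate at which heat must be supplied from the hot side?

Q̇_H ≈ 453.2 kW

Carnot efficiency: η = 1 − T_C/T_H = 1 − 367.00/2024.00 = 0.8187.
Q_H = W/η = 371/0.8187 = 453.2 kW.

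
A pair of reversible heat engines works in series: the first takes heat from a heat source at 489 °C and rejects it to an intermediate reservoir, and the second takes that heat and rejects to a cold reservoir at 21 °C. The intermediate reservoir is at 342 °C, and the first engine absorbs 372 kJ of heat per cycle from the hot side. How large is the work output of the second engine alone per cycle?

T_H = 489 °C → 489 + 273.15 = 762.15 K.
T_C = 21 °C → 21 + 273.15 = 294.15 K.
T_m = 342 °C → 342 + 273.15 = 615.15 K.
Heat entering the second stage: Q_m = Q_H·(T_m/T_H) = 372 × 615.15/762.15 = 300 kJ.
Second-stage efficiency η₂ = 1 − T_C/T_m = 1 − 294.15/615.15 = 0.5218, so W₂ = η₂·Q_m = 157 kJ.

W₂ ≈ 157 kJ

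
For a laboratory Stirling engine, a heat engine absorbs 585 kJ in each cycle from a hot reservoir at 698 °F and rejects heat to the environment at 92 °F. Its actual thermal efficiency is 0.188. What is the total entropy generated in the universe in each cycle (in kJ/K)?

T_H = 698 °F → (698 − 32) × 5/9 = 370.00 °C = 643.15 K.
T_C = 92 °F → (92 − 32) × 5/9 = 33.33 °C = 306.48 K.
W = η·Q_H = 0.188 × 585 = 110.0 kJ, so Q_C = Q_H − W = 475.0 kJ.
Entropy balance on the reservoirs: −Q_H/T_H = -0.9096 kJ/K, +Q_C/T_C = 1.550 kJ/K.
ΔS_univ = −Q_H/T_H + Q_C/T_C = 0.640 kJ/K (> 0, since η = 0.188 < η_Carnot = 0.523).

ΔS_univ ≈ 0.640 kJ/K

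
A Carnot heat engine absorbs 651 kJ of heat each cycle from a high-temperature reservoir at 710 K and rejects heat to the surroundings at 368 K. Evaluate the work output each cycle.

The Carnot efficiency is η = 1 − T_C/T_H = 1 − 368.00/710.00 = 0.4817.
W = η·Q_H = 0.4817 × 651 = 314 kJ.

W ≈ 314 kJ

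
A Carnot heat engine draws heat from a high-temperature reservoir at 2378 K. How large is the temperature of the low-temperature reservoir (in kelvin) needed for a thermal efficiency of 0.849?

From η = 1 − T_C/T_H, T_C = T_H·(1 − η) = 2378.00 × (1 − 0.849) = 359 K.

T_C ≈ 359 K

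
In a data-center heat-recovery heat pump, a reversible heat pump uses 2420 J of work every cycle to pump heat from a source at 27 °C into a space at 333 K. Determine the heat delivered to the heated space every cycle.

Q_H ≈ 24500 J

T_C = 27 °C → 27 + 273.15 = 300.15 K.
The Carnot heat-pump COP is COP_HP = T_H/(T_H − T_C) = 333.00/32.85 = 10.1370.
Q_H = COP_HP · W = 10.1370 × 2420 = 24500 J.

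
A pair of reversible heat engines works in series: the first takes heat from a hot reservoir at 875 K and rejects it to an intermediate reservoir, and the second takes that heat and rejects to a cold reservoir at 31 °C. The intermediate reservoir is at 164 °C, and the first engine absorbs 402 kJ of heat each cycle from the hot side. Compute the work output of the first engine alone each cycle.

W₁ ≈ 201.2 kJ

T_C = 31 °C → 31 + 273.15 = 304.15 K.
T_m = 164 °C → 164 + 273.15 = 437.15 K.
First-stage efficiency η₁ = 1 − T_m/T_H = 1 − 437.15/875.00 = 0.5004.
W₁ = η₁·Q_H = 0.5004 × 402 = 201.2 kJ.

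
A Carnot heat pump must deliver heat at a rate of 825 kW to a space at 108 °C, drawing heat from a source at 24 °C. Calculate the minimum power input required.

Ẇ_in ≈ 182 kW

T_H = 108 °C → 108 + 273.15 = 381.15 K.
T_C = 24 °C → 24 + 273.15 = 297.15 K.
Reversible heating COP: COP_HP = T_H/(T_H − T_C) = 381.15/84.00 = 4.5375.
W = Q_H/COP_HP = 825/4.5375 = 182 kW.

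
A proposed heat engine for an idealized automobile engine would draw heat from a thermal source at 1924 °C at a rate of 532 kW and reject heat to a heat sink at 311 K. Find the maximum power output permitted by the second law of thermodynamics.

Ẇ_max ≈ 456.7 kW

T_H = 1924 °C → 1924 + 273.15 = 2197.15 K.
No engine can exceed the Carnot limit: η_max = 1 − T_C/T_H = 1 − 311.00/2197.15 = 0.8585.
W_max = η_max · Q_H = 0.8585 × 532 = 456.7 kW.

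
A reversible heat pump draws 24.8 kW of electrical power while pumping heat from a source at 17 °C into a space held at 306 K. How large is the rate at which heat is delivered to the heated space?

T_C = 17 °C → 17 + 273.15 = 290.15 K.
The Carnot heat-pump COP is COP_HP = T_H/(T_H − T_C) = 306.00/15.85 = 19.3060.
Q_H = COP_HP · W = 19.3060 × 24.8 = 479 kW.

Q̇_H ≈ 479 kW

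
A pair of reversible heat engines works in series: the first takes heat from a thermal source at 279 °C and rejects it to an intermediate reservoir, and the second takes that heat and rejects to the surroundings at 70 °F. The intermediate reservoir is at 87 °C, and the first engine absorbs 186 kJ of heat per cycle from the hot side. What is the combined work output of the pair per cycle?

T_H = 279 °C → 279 + 273.15 = 552.15 K.
T_C = 70 °F → (70 − 32) × 5/9 = 21.11 °C = 294.26 K.
Two reversible stages in series are equivalent to a single Carnot engine between T_H and T_C, so η_total = 1 − T_C/T_H = 1 − 294.26/552.15 = 0.4671.
W_total = η_total · Q_H = 0.4671 × 186 = 86.9 kJ.

W_total ≈ 86.9 kJ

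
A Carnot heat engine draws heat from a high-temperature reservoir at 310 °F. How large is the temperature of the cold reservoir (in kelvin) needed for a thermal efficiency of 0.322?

T_H = 310 °F → (310 − 32) × 5/9 = 154.44 °C = 427.59 K.
From η = 1 − T_C/T_H, T_C = T_H·(1 − η) = 427.59 × (1 − 0.322) = 290 K.

T_C ≈ 290 K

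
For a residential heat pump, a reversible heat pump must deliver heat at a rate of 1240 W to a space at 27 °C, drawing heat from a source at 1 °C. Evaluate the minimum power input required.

T_H = 27 °C → 27 + 273.15 = 300.15 K.
T_C = 1 °C → 1 + 273.15 = 274.15 K.
Reversible heating COP: COP_HP = T_H/(T_H − T_C) = 300.15/26.00 = 11.5442.
W = Q_H/COP_HP = 1240/11.5442 = 107 W.

Ẇ_in ≈ 107 W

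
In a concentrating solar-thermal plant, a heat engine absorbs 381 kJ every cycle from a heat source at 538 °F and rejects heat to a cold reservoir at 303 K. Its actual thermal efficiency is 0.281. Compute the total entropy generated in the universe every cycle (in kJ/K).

T_H = 538 °F → (538 − 32) × 5/9 = 281.11 °C = 554.26 K.
W = η·Q_H = 0.281 × 381 = 107.1 kJ, so Q_C = Q_H − W = 273.9 kJ.
The hot reservoir loses entropy Q_H/T_H = 381/554.26 = 0.6874 kJ/K; the cold reservoir gains Q_C/T_C = 273.9/303.00 = 0.9041 kJ/K.
ΔS_univ = −Q_H/T_H + Q_C/T_C = 0.2167 kJ/K (> 0, since η = 0.281 < η_Carnot = 0.453).

ΔS_univ ≈ 0.2167 kJ/K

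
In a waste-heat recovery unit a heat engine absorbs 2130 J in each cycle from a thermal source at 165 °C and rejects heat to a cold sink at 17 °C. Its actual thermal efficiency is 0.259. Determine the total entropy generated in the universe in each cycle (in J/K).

T_H = 165 °C → 165 + 273.15 = 438.15 K.
T_C = 17 °C → 17 + 273.15 = 290.15 K.
W = η·Q_H = 0.259 × 2130 = 551.7 J, so Q_C = Q_H − W = 1578 J.
Entropy balance on the reservoirs: −Q_H/T_H = -4.861 J/K, +Q_C/T_C = 5.440 J/K.
ΔS_univ = −Q_H/T_H + Q_C/T_C = 0.5784 J/K (> 0, since η = 0.259 < η_Carnot = 0.338).

ΔS_univ ≈ 0.5784 J/K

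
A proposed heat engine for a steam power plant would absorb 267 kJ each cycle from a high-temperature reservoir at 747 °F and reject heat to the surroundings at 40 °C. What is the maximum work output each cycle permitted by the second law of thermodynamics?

T_H = 747 °F → (747 − 32) × 5/9 = 397.22 °C = 670.37 K.
T_C = 40 °C → 40 + 273.15 = 313.15 K.
No engine can exceed the Carnot limit: η_max = 1 − T_C/T_H = 1 − 313.15/670.37 = 0.5329.
W_max = η_max · Q_H = 0.5329 × 267 = 142 kJ.

W_max ≈ 142 kJ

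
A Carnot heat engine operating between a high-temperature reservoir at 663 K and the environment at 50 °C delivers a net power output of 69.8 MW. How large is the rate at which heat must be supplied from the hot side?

T_C = 50 °C → 50 + 273.15 = 323.15 K.
For a reversible engine, η = 1 − T_C/T_H = 1 − 323.15/663.00 = 0.5126.
Q_H = W/η = 69.8/0.5126 = 136.2 MW.

Q̇_H ≈ 136.2 MW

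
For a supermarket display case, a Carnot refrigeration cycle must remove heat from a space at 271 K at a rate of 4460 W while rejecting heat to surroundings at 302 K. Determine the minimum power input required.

COP_R = T_C/(T_H − T_C) = 271.00/31.00 = 8.7419.
W = Q_C/COP_R = 4460/8.7419 = 510 W.

Ẇ_in ≈ 510 W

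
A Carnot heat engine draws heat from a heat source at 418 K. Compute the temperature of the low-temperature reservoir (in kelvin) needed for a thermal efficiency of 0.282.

T_C ≈ 300 K

From η = 1 − T_C/T_H, T_C = T_H·(1 − η) = 418.00 × (1 − 0.282) = 300 K.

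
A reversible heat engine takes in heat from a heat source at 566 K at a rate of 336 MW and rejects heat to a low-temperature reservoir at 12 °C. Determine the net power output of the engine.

T_C = 12 °C → 12 + 273.15 = 285.15 K.
Carnot efficiency: η = 1 − T_C/T_H = 1 − 285.15/566.00 = 0.4962.
W = η·Q_H = 0.4962 × 336 = 166.7 MW.

Ẇ ≈ 166.7 MW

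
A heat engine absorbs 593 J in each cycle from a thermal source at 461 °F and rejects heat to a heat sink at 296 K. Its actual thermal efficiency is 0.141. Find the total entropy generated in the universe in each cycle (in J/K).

T_H = 461 °F → (461 − 32) × 5/9 = 238.33 °C = 511.48 K.
W = η·Q_H = 0.141 × 593 = 83.61 J, so Q_C = Q_H − W = 509.4 J.
Entropy balance on the reservoirs: −Q_H/T_H = -1.159 J/K, +Q_C/T_C = 1.721 J/K.
ΔS_univ = −Q_H/T_H + Q_C/T_C = 0.562 J/K (> 0, since η = 0.141 < η_Carnot = 0.421).

ΔS_univ ≈ 0.562 J/K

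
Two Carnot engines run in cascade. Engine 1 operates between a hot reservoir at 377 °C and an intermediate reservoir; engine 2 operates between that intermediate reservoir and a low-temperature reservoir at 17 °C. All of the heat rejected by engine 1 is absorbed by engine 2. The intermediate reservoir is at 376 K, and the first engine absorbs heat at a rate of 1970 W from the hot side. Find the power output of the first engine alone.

T_H = 377 °C → 377 + 273.15 = 650.15 K.
T_C = 17 °C → 17 + 273.15 = 290.15 K.
First-stage efficiency η₁ = 1 − T_m/T_H = 1 − 376.00/650.15 = 0.4217.
W₁ = η₁·Q_H = 0.4217 × 1970 = 831 W.

Ẇ₁ ≈ 831 W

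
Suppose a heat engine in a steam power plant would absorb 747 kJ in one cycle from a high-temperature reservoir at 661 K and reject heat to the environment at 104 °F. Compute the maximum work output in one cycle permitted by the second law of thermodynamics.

W_max ≈ 393.1 kJ

T_C = 104 °F → (104 − 32) × 5/9 = 40.00 °C = 313.15 K.
The second-law ceiling is the Carnot efficiency, η_max = 1 − T_C/T_H = 1 − 313.15/661.00 = 0.5262.
W_max = η_max · Q_H = 0.5262 × 747 = 393.1 kJ.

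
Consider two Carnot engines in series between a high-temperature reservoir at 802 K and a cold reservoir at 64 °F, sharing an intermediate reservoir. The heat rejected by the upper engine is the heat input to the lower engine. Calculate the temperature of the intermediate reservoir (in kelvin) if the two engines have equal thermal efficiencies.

T_C = 64 °F → (64 − 32) × 5/9 = 17.78 °C = 290.93 K.
Equal efficiencies require 1 − T_m/T_H = 1 − T_C/T_m, i.e. T_m/T_H = T_C/T_m, so T_m = √(T_H·T_C) = √(802.00 × 290.93) = 483 K.

T_m ≈ 483 K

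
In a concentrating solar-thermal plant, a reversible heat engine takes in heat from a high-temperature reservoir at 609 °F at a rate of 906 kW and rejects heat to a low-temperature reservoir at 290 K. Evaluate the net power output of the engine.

Ẇ ≈ 463 kW

T_H = 609 °F → (609 − 32) × 5/9 = 320.56 °C = 593.71 K.
Since the cycle is reversible, η = 1 − T_C/T_H = 1 − 290.00/593.71 = 0.5115.
W = η·Q_H = 0.5115 × 906 = 463 kW.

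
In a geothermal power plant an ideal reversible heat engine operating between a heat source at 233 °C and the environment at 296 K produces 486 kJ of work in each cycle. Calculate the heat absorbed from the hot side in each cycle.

Q_H ≈ 1170 kJ

T_H = 233 °C → 233 + 273.15 = 506.15 K.
Carnot efficiency: η = 1 − T_C/T_H = 1 − 296.00/506.15 = 0.4152.
Q_H = W/η = 486/0.4152 = 1170 kJ.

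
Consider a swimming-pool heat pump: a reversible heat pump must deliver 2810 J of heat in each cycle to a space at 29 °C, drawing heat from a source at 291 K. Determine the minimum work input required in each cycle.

W_in ≈ 104 J

T_H = 29 °C → 29 + 273.15 = 302.15 K.
COP_HP = T_H/(T_H − T_C) = 302.15/11.15 = 27.0987.
W = Q_H/COP_HP = 2810/27.0987 = 104 J.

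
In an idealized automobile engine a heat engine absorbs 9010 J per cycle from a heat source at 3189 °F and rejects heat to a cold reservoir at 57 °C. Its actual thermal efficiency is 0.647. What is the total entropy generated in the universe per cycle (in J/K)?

T_H = 3189 °F → (3189 − 32) × 5/9 = 1753.89 °C = 2027.04 K.
T_C = 57 °C → 57 + 273.15 = 330.15 K.
W = η·Q_H = 0.647 × 9010 = 5829 J, so Q_C = Q_H − W = 3181 J.
Reservoir entropy changes: ΔS_H = −Q_H/T_H = −9010/2027.04 = -4.445 J/K and ΔS_C = +Q_C/T_C = 3181/330.15 = 9.634 J/K.
ΔS_univ = −Q_H/T_H + Q_C/T_C = 5.19 J/K (> 0, since η = 0.647 < η_Carnot = 0.837).

ΔS_univ ≈ 5.19 J/K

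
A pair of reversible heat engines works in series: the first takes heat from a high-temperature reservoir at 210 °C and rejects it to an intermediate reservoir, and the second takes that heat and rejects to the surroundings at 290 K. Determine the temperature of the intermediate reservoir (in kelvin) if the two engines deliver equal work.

T_H = 210 °C → 210 + 273.15 = 483.15 K.
For reversible stages Q_m = Q_H·(T_m/T_H). Setting W₁ = Q_H(1 − T_m/T_H) equal to W₂ = Q_m(1 − T_C/T_m) = Q_H·(T_m − T_C)/T_H gives T_H − T_m = T_m − T_C, so T_m = (T_H + T_C)/2 = (483.15 + 290.00)/2 = 387 K.

T_m ≈ 387 K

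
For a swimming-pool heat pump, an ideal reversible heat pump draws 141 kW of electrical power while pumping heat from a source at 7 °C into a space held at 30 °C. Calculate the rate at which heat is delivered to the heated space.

T_H = 30 °C → 30 + 273.15 = 303.15 K.
T_C = 7 °C → 7 + 273.15 = 280.15 K.
Reversible heating COP: COP_HP = T_H/(T_H − T_C) = 303.15/23.00 = 13.1804.
Q_H = COP_HP · W = 13.1804 × 141 = 1860 kW.

Q̇_H ≈ 1860 kW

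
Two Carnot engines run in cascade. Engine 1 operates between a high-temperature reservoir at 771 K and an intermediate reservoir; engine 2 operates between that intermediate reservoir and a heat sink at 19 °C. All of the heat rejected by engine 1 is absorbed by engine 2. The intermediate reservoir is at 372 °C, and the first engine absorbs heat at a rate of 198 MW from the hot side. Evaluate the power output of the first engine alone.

T_C = 19 °C → 19 + 273.15 = 292.15 K.
T_m = 372 °C → 372 + 273.15 = 645.15 K.
First-stage efficiency η₁ = 1 − T_m/T_H = 1 − 645.15/771.00 = 0.1632.
W₁ = η₁·Q_H = 0.1632 × 198 = 32.32 MW.

Ẇ₁ ≈ 32.32 MW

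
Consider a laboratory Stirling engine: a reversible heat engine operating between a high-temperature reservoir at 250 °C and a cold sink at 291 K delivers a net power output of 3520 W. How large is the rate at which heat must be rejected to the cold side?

T_H = 250 °C → 250 + 273.15 = 523.15 K.
The Carnot efficiency is η = 1 − T_C/T_H = 1 − 291.00/523.15 = 0.4438.
Since Q_C/Q_H = T_C/T_H and Q_H = W/η, Q_C = W·T_C/(T_H − T_C) = 3520 × 291.00/232.15 = 4410 W.

Q̇_C ≈ 4410 W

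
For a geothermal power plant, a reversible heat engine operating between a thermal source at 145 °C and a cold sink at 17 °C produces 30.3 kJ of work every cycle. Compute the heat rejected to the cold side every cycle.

T_H = 145 °C → 145 + 273.15 = 418.15 K.
T_C = 17 °C → 17 + 273.15 = 290.15 K.
η_rev = 1 − T_C/T_H = 1 − 290.15/418.15 = 0.3061.
Since Q_C/Q_H = T_C/T_H and Q_H = W/η, Q_C = W·T_C/(T_H − T_C) = 30.3 × 290.15/128.00 = 68.68 kJ.

Q_C ≈ 68.68 kJ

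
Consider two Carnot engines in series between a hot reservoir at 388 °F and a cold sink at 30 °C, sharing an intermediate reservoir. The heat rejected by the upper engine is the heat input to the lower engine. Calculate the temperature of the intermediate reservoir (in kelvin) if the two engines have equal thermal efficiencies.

T_H = 388 °F → (388 − 32) × 5/9 = 197.78 °C = 470.93 K.
T_C = 30 °C → 30 + 273.15 = 303.15 K.
Equal efficiencies require 1 − T_m/T_H = 1 − T_C/T_m, i.e. T_m/T_H = T_C/T_m, so T_m = √(T_H·T_C) = √(470.93 × 303.15) = 378 K.

T_m ≈ 378 K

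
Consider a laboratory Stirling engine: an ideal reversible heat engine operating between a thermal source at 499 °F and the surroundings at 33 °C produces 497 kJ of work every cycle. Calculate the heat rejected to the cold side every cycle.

Q_C ≈ 672 kJ

T_H = 499 °F → (499 − 32) × 5/9 = 259.44 °C = 532.59 K.
T_C = 33 °C → 33 + 273.15 = 306.15 K.
For a reversible engine, η = 1 − T_C/T_H = 1 − 306.15/532.59 = 0.4252.
Since Q_C/Q_H = T_C/T_H and Q_H = W/η, Q_C = W·T_C/(T_H − T_C) = 497 × 306.15/226.44 = 672 kJ.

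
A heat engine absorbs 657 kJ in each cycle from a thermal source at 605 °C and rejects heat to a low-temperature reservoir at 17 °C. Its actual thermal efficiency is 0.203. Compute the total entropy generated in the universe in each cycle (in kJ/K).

ΔS_univ ≈ 1.06 kJ/K

T_H = 605 °C → 605 + 273.15 = 878.15 K.
T_C = 17 °C → 17 + 273.15 = 290.15 K.
W = η·Q_H = 0.203 × 657 = 133.4 kJ, so Q_C = Q_H − W = 523.6 kJ.
Reservoir entropy changes: ΔS_H = −Q_H/T_H = −657/878.15 = -0.7482 kJ/K and ΔS_C = +Q_C/T_C = 523.6/290.15 = 1.805 kJ/K.
ΔS_univ = −Q_H/T_H + Q_C/T_C = 1.06 kJ/K (> 0, since η = 0.203 < η_Carnot = 0.670).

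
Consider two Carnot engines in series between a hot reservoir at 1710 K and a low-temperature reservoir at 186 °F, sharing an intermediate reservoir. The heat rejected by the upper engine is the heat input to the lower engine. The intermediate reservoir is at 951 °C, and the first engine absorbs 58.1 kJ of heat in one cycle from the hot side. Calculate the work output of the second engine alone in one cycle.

T_C = 186 °F → (186 − 32) × 5/9 = 85.56 °C = 358.71 K.
T_m = 951 °C → 951 + 273.15 = 1224.15 K.
Heat entering the second stage: Q_m = Q_H·(T_m/T_H) = 58.1 × 1224.15/1710.00 = 41.6 kJ.
Second-stage efficiency η₂ = 1 − T_C/T_m = 1 − 358.71/1224.15 = 0.7070, so W₂ = η₂·Q_m = 29.4 kJ.

W₂ ≈ 29.4 kJ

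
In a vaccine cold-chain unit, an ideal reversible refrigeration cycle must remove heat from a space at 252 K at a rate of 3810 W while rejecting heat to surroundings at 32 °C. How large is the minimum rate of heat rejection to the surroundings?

T_H = 32 °C → 32 + 273.15 = 305.15 K.
For a reversible cycle Q_H/Q_C = T_H/T_C, so Q_H = Q_C·T_H/T_C = 3810 × 305.15/252.00 = 4610 W.

Q̇_H ≈ 4610 W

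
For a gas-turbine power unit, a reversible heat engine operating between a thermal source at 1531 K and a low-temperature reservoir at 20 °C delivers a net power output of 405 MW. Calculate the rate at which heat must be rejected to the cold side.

T_C = 20 °C → 20 + 273.15 = 293.15 K.
Since the cycle is reversible, η = 1 − T_C/T_H = 1 − 293.15/1531.00 = 0.8085.
Since Q_C/Q_H = T_C/T_H and Q_H = W/η, Q_C = W·T_C/(T_H − T_C) = 405 × 293.15/1237.85 = 95.9 MW.

Q̇_C ≈ 95.9 MW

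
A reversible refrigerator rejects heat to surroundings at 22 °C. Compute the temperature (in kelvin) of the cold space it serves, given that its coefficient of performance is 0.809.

T_H = 22 °C → 22 + 273.15 = 295.15 K.
COP_R = T_C/(T_H − T_C) ⇒ T_C = T_H·COP_R/(1 + COP_R) = 295.15 × 0.809/(1 + 0.809) = 132 K.

T_C ≈ 132 K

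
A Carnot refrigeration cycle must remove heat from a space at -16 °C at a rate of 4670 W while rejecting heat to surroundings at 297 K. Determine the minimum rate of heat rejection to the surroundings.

Q̇_H ≈ 5390 W

T_C = -16 °C → -16 + 273.15 = 257.15 K.
For a reversible cycle Q_H/Q_C = T_H/T_C, so Q_H = Q_C·T_H/T_C = 4670 × 297.00/257.15 = 5390 W.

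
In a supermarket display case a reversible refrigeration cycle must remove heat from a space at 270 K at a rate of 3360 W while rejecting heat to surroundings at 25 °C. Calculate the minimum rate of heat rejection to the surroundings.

Q̇_H ≈ 3710 W

T_H = 25 °C → 25 + 273.15 = 298.15 K.
For a reversible cycle Q_H/Q_C = T_H/T_C, so Q_H = Q_C·T_H/T_C = 3360 × 298.15/270.00 = 3710 W.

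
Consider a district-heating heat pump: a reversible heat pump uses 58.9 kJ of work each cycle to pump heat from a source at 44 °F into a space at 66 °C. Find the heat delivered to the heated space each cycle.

T_H = 66 °C → 66 + 273.15 = 339.15 K.
T_C = 44 °F → (44 − 32) × 5/9 = 6.67 °C = 279.82 K.
Reversible heating COP: COP_HP = T_H/(T_H − T_C) = 339.15/59.33 = 5.7160.
Q_H = COP_HP · W = 5.7160 × 58.9 = 337 kJ.

Q_H ≈ 337 kJ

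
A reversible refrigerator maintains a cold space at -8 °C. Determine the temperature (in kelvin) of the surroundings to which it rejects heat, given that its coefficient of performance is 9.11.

T_C = -8 °C → -8 + 273.15 = 265.15 K.
COP_R = T_C/(T_H − T_C) ⇒ T_H = T_C·(1 + 1/COP_R) = 265.15 × (1 + 1/9.11) = 294 K.

T_H ≈ 294 K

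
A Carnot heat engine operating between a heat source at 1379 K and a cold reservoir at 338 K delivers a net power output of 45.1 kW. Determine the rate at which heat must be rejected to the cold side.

Since the cycle is reversible, η = 1 − T_C/T_H = 1 − 338.00/1379.00 = 0.7549.
Since Q_C/Q_H = T_C/T_H and Q_H = W/η, Q_C = W·T_C/(T_H − T_C) = 45.1 × 338.00/1041.00 = 14.6 kW.

Q̇_C ≈ 14.6 kW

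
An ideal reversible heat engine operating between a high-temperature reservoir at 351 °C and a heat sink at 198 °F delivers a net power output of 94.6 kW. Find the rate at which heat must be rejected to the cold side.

T_H = 351 °C → 351 + 273.15 = 624.15 K.
T_C = 198 °F → (198 − 32) × 5/9 = 92.22 °C = 365.37 K.
η_rev = 1 − T_C/T_H = 1 − 365.37/624.15 = 0.4146.
Since Q_C/Q_H = T_C/T_H and Q_H = W/η, Q_C = W·T_C/(T_H − T_C) = 94.6 × 365.37/258.78 = 133.6 kW.

Q̇_C ≈ 133.6 kW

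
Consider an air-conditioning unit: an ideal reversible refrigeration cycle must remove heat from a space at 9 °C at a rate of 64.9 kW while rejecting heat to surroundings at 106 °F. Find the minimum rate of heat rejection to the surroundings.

T_H = 106 °F → (106 − 32) × 5/9 = 41.11 °C = 314.26 K.
T_C = 9 °C → 9 + 273.15 = 282.15 K.
For a reversible cycle Q_H/Q_C = T_H/T_C, so Q_H = Q_C·T_H/T_C = 64.9 × 314.26/282.15 = 72.29 kW.

Q̇_H ≈ 72.29 kW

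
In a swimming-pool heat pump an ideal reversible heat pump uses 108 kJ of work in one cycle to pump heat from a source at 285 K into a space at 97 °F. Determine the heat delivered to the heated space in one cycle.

Q_H ≈ 1380 kJ

T_H = 97 °F → (97 − 32) × 5/9 = 36.11 °C = 309.26 K.
For a reversible heat pump, COP_HP = T_H/(T_H − T_C) = 309.26/24.26 = 12.7472.
Q_H = COP_HP · W = 12.7472 × 108 = 1380 kJ.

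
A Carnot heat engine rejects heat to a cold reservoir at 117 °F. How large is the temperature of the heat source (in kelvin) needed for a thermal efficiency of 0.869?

T_H ≈ 2450 K

T_C = 117 °F → (117 − 32) × 5/9 = 47.22 °C = 320.37 K.
From η = 1 − T_C/T_H, solving for T_H gives T_H = T_C/(1 − η) = 320.37/(1 − 0.869) = 2450 K.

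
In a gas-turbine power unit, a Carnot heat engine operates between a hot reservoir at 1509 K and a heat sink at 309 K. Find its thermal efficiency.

η ≈ 0.795

η_rev = 1 − T_C/T_H = 1 − 309.00/1509.00 = 0.795.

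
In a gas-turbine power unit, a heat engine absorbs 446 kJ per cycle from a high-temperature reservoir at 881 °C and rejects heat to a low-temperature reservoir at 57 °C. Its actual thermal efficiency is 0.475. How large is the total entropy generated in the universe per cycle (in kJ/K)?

ΔS_univ ≈ 0.323 kJ/K

T_H = 881 °C → 881 + 273.15 = 1154.15 K.
T_C = 57 °C → 57 + 273.15 = 330.15 K.
W = η·Q_H = 0.475 × 446 = 211.8 kJ, so Q_C = Q_H − W = 234.2 kJ.
Reservoir entropy changes: ΔS_H = −Q_H/T_H = −446/1154.15 = -0.3864 kJ/K and ΔS_C = +Q_C/T_C = 234.2/330.15 = 0.7092 kJ/K.
ΔS_univ = −Q_H/T_H + Q_C/T_C = 0.323 kJ/K (> 0, since η = 0.475 < η_Carnot = 0.714).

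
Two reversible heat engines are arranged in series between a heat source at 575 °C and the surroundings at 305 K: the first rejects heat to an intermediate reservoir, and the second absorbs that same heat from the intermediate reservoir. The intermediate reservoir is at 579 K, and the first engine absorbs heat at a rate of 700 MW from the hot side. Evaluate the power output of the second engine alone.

T_H = 575 °C → 575 + 273.15 = 848.15 K.
Heat entering the second stage: Q_m = Q_H·(T_m/T_H) = 700 × 579.00/848.15 = 478 MW.
Second-stage efficiency η₂ = 1 − T_C/T_m = 1 − 305.00/579.00 = 0.4732, so W₂ = η₂·Q_m = 226 MW.

Ẇ₂ ≈ 226 MW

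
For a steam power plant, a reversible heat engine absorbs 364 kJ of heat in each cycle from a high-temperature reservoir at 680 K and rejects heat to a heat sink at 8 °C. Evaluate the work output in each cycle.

W ≈ 214 kJ

T_C = 8 °C → 8 + 273.15 = 281.15 K.
Since the cycle is reversible, η = 1 − T_C/T_H = 1 − 281.15/680.00 = 0.5865.
W = η·Q_H = 0.5865 × 364 = 214 kJ.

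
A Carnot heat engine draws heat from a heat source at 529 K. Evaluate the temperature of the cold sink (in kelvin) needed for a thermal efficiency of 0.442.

T_C ≈ 295 K

From η = 1 − T_C/T_H, T_C = T_H·(1 − η) = 529.00 × (1 − 0.442) = 295 K.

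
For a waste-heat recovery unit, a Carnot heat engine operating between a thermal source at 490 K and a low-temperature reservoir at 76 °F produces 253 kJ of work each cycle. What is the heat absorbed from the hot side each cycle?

Q_H ≈ 644.3 kJ

T_C = 76 °F → (76 − 32) × 5/9 = 24.44 °C = 297.59 K.
Carnot efficiency: η = 1 − T_C/T_H = 1 − 297.59/490.00 = 0.3927.
Q_H = W/η = 253/0.3927 = 644.3 kJ.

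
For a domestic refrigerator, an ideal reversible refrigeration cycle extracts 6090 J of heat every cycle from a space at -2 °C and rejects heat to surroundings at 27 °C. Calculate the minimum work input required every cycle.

T_H = 27 °C → 27 + 273.15 = 300.15 K.
T_C = -2 °C → -2 + 273.15 = 271.15 K.
For a reversible refrigerator, COP_R = T_C/(T_H − T_C) = 271.15/29.00 = 9.3500.
W = Q_C/COP_R = 6090/9.3500 = 651 J.

W_in ≈ 651 J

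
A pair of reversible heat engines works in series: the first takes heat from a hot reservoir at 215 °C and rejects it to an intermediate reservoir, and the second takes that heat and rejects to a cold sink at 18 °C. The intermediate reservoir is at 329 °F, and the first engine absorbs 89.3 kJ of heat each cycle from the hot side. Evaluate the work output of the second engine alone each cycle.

W₂ ≈ 26.9 kJ

T_H = 215 °C → 215 + 273.15 = 488.15 K.
T_C = 18 °C → 18 + 273.15 = 291.15 K.
T_m = 329 °F → (329 − 32) × 5/9 = 165.00 °C = 438.15 K.
Heat entering the second stage: Q_m = Q_H·(T_m/T_H) = 89.3 × 438.15/488.15 = 80.2 kJ.
Second-stage efficiency η₂ = 1 − T_C/T_m = 1 − 291.15/438.15 = 0.3355, so W₂ = η₂·Q_m = 26.9 kJ.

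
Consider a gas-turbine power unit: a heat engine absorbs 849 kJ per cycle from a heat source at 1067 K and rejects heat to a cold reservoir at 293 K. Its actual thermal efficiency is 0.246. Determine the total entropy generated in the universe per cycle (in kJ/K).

ΔS_univ ≈ 1.39 kJ/K

W = η·Q_H = 0.246 × 849 = 208.9 kJ, so Q_C = Q_H − W = 640.1 kJ.
The hot reservoir loses entropy Q_H/T_H = 849/1067.00 = 0.7957 kJ/K; the cold reservoir gains Q_C/T_C = 640.1/293.00 = 2.185 kJ/K.
ΔS_univ = −Q_H/T_H + Q_C/T_C = 1.39 kJ/K (> 0, since η = 0.246 < η_Carnot = 0.725).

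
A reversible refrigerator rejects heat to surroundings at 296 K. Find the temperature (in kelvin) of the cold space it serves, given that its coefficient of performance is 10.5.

T_C ≈ 270 K

COP_R = T_C/(T_H − T_C) ⇒ T_C = T_H·COP_R/(1 + COP_R) = 296.00 × 10.5/(1 + 10.5) = 270 K.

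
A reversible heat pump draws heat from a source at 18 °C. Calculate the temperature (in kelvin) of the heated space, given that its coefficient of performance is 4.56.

T_H ≈ 373 K

T_C = 18 °C → 18 + 273.15 = 291.15 K.
COP_HP = T_H/(T_H − T_C) ⇒ T_H = T_C·COP_HP/(COP_HP − 1) = 291.15 × 4.56/(4.56 − 1) = 373 K.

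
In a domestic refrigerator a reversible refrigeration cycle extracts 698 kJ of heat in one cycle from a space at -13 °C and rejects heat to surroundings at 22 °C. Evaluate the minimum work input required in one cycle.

T_H = 22 °C → 22 + 273.15 = 295.15 K.
T_C = -13 °C → -13 + 273.15 = 260.15 K.
Carnot COP: COP_R = T_C/(T_H − T_C) = 260.15/35.00 = 7.4329.
W = Q_C/COP_R = 698/7.4329 = 93.9 kJ.

W_in ≈ 93.9 kJ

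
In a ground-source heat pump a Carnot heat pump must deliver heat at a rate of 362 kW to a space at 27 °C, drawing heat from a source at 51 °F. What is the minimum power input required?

T_H = 27 °C → 27 + 273.15 = 300.15 K.
T_C = 51 °F → (51 − 32) × 5/9 = 10.56 °C = 283.71 K.
Reversible heating COP: COP_HP = T_H/(T_H − T_C) = 300.15/16.44 = 18.2524.
W = Q_H/COP_HP = 362/18.2524 = 19.8 kW.

Ẇ_in ≈ 19.8 kW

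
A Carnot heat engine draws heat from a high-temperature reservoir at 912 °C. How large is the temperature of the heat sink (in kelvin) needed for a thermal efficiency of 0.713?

T_H = 912 °C → 912 + 273.15 = 1185.15 K.
From η = 1 − T_C/T_H, T_C = T_H·(1 − η) = 1185.15 × (1 − 0.713) = 340 K.

T_C ≈ 340 K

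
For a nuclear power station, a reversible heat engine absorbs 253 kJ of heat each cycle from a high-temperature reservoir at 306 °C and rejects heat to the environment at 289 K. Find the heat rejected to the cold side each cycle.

T_H = 306 °C → 306 + 273.15 = 579.15 K.
Since the cycle is reversible, η = 1 − T_C/T_H = 1 − 289.00/579.15 = 0.5010.
For a reversible cycle Q_C/Q_H = T_C/T_H, so Q_C = 253 × 289.00/579.15 = 126 kJ.

Q_C ≈ 126 kJ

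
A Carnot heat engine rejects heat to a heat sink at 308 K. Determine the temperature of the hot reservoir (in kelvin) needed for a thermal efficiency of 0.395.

From η = 1 − T_C/T_H, solving for T_H gives T_H = T_C/(1 − η) = 308.00/(1 − 0.395) = 509 K.

T_H ≈ 509 K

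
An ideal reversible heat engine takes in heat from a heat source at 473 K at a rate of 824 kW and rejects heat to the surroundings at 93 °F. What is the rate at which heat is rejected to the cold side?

Q̇_C ≈ 535 kW

T_C = 93 °F → (93 − 32) × 5/9 = 33.89 °C = 307.04 K.
For a reversible engine, η = 1 − T_C/T_H = 1 − 307.04/473.00 = 0.3509.
For a reversible cycle Q_C/Q_H = T_C/T_H, so Q_C = 824 × 307.04/473.00 = 535 kW.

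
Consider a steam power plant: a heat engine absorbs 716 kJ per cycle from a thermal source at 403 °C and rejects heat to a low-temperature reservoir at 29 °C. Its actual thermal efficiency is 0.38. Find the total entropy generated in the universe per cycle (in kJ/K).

T_H = 403 °C → 403 + 273.15 = 676.15 K.
T_C = 29 °C → 29 + 273.15 = 302.15 K.
W = η·Q_H = 0.38 × 716 = 272.1 kJ, so Q_C = Q_H − W = 443.9 kJ.
The hot reservoir loses entropy Q_H/T_H = 716/676.15 = 1.059 kJ/K; the cold reservoir gains Q_C/T_C = 443.9/302.15 = 1.469 kJ/K.
ΔS_univ = −Q_H/T_H + Q_C/T_C = 0.410 kJ/K (> 0, since η = 0.38 < η_Carnot = 0.553).

ΔS_univ ≈ 0.410 kJ/K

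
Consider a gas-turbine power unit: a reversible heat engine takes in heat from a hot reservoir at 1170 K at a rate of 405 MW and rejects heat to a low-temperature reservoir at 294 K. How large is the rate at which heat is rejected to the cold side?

Q̇_C ≈ 101.8 MW

Since the cycle is reversible, η = 1 − T_C/T_H = 1 − 294.00/1170.00 = 0.7487.
For a reversible cycle Q_C/Q_H = T_C/T_H, so Q_C = 405 × 294.00/1170.00 = 101.8 MW.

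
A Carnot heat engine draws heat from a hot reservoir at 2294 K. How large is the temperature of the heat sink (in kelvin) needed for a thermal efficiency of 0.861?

T_C ≈ 319 K

From η = 1 − T_C/T_H, T_C = T_H·(1 − η) = 2294.00 × (1 − 0.861) = 319 K.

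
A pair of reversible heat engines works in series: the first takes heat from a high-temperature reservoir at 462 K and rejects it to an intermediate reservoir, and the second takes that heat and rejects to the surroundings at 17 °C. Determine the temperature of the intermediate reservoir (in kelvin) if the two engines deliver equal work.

T_C = 17 °C → 17 + 273.15 = 290.15 K.
For reversible stages Q_m = Q_H·(T_m/T_H). Setting W₁ = Q_H(1 − T_m/T_H) equal to W₂ = Q_m(1 − T_C/T_m) = Q_H·(T_m − T_C)/T_H gives T_H − T_m = T_m − T_C, so T_m = (T_H + T_C)/2 = (462.00 + 290.15)/2 = 376 K.

T_m ≈ 376 K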